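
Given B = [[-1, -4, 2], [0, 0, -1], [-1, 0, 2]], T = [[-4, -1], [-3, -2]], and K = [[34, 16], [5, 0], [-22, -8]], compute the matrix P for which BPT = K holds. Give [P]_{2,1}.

2

Left-multiply by B⁻¹ and right-multiply by T⁻¹: P = B⁻¹KT⁻¹.
det B = -4, so B⁻¹ = [[0, -2, -1], [-1/4, 0, 1/4], [0, -1, 0]].
det T = 5; the adjugate gives T⁻¹ = [[-2/5, 1/5], [3/5, -4/5]].
B⁻¹K = [[12, 8], [-14, -6], [-5, 0]].
P = (B⁻¹K)T⁻¹ = [[0, -4], [2, 2], [2, -1]].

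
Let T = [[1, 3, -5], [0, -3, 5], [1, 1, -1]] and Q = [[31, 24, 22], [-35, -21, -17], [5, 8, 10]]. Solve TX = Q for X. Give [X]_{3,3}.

-1

Left-multiplying both sides by T⁻¹ gives X = T⁻¹Q.
det T = -2, so T⁻¹ = [[1, 1, 0], [-5/2, -2, 5/2], [-3/2, -1, 3/2]].
X = T⁻¹Q = [[1, 1, 0], [-5/2, -2, 5/2], [-3/2, -1, 3/2]] · [[31, 24, 22], [-35, -21, -17], [5, 8, 10]] = [[-4, 3, 5], [5, 2, 4], [-4, -3, -1]].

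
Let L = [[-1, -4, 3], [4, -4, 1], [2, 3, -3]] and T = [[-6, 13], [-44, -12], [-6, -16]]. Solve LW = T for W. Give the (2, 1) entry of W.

6

L is on the left of W, so left-multiply by L⁻¹: W = L⁻¹T.
L has determinant -5; L⁻¹ = [[-9/5, 3/5, -8/5], [-14/5, 3/5, -13/5], [-4, 1, -4]].
W = L⁻¹T = [[-9/5, 3/5, -8/5], [-14/5, 3/5, -13/5], [-4, 1, -4]] · [[-6, 13], [-44, -12], [-6, -16]] = [[-6, -5], [6, -2], [4, 0]].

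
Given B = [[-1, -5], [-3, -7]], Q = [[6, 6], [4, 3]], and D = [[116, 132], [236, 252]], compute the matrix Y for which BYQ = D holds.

Isolating Y: multiply by B⁻¹ from the left and Q⁻¹ from the right, so Y = B⁻¹DQ⁻¹.
det B = -8, so B⁻¹ = [[7/8, -5/8], [-3/8, 1/8]].
det Q = -6, so Q⁻¹ = [[-1/2, 1], [2/3, -1]].
B⁻¹D = [[-46, -42], [-14, -18]].
Y = (B⁻¹D)Q⁻¹ = [[-5, -4], [-5, 4]].

Y = [[-5, -4], [-5, 4]]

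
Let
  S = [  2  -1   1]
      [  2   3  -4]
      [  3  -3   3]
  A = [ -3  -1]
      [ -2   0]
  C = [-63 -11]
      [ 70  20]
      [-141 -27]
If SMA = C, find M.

M = [[2, 5], [-4, -5], [3, 0]]

Left-multiply by S⁻¹ and right-multiply by A⁻¹: M = S⁻¹CA⁻¹.
det S = -3; the adjugate gives S⁻¹ = [[1, 0, -1/3], [6, -1, -10/3], [5, -1, -8/3]].
det A = -2, so A⁻¹ = [[0, -1/2], [-1, 3/2]].
S⁻¹C = [[-16, -2], [22, 4], [-9, -3]].
M = (S⁻¹C)A⁻¹ = [[2, 5], [-4, -5], [3, 0]].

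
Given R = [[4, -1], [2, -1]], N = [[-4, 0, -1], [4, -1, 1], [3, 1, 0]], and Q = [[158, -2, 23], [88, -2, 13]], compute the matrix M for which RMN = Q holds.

M = R⁻¹QN⁻¹ (apply R⁻¹ on the left and N⁻¹ on the right).
det R = -2; the adjugate gives R⁻¹ = [[1/2, -1/2], [1, -2]].
det N = -3; the adjugate gives N⁻¹ = [[1/3, 1/3, 1/3], [-1, -1, 0], [-7/3, -4/3, -4/3]].
R⁻¹Q = [[35, 0, 5], [-18, 2, -3]].
M = (R⁻¹Q)N⁻¹ = [[0, 5, 5], [-1, -4, -2]].

M = [[0, 5, 5], [-1, -4, -2]]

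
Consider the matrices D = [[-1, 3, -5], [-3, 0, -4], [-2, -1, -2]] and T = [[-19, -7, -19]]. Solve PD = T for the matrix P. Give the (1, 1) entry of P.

Right-multiplying both sides by D⁻¹ gives P = TD⁻¹.
D has determinant -5; D⁻¹ = [[4/5, -11/5, 12/5], [-2/5, 8/5, -11/5], [-3/5, 7/5, -9/5]].
P = TD⁻¹ = [[-19, -7, -19]] · [[4/5, -11/5, 12/5], [-2/5, 8/5, -11/5], [-3/5, 7/5, -9/5]] = [[-1, 4, 4]].

-1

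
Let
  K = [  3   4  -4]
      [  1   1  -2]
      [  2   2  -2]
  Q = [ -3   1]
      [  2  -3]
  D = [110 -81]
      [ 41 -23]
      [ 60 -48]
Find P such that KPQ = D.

P = K⁻¹DQ⁻¹ (apply K⁻¹ on the left and Q⁻¹ on the right).
det K = -2; the adjugate gives K⁻¹ = [[-1, 0, 2], [1, -1, -1], [0, -1, 1/2]].
det Q = 7, so Q⁻¹ = [[-3/7, -1/7], [-2/7, -3/7]].
K⁻¹D = [[10, -15], [9, -10], [-11, -1]].
P = (K⁻¹D)Q⁻¹ = [[0, 5], [-1, 3], [5, 2]].

P = [[0, 5], [-1, 3], [5, 2]]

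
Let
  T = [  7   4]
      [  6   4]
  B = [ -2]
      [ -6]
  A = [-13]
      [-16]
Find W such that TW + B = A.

W = [[-1], [-1]]

TW = A − B = [[-11], [-10]].
Since T multiplies W on the left, W = T⁻¹(A − B).
T has determinant 4; T⁻¹ = [[1, -1], [-3/2, 7/4]].
W = T⁻¹(A − B) = [[-1], [-1]].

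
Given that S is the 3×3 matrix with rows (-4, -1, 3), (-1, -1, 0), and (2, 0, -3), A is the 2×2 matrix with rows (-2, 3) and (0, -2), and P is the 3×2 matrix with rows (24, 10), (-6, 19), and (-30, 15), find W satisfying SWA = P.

W = [[0, 3], [-3, 2], [-5, -3]]

Isolating W: multiply by S⁻¹ from the left and A⁻¹ from the right, so W = S⁻¹PA⁻¹.
det S = -3; the adjugate gives S⁻¹ = [[-1, 1, -1], [1, -2, 1], [-2/3, 2/3, -1]].
det A = 4; the adjugate gives A⁻¹ = [[-1/2, -3/4], [0, -1/2]].
S⁻¹P = [[0, -6], [6, -13], [10, -9]].
W = (S⁻¹P)A⁻¹ = [[0, 3], [-3, 2], [-5, -3]].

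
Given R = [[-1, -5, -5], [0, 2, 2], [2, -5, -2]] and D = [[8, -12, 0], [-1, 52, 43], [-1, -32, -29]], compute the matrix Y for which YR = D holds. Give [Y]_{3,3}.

1

Right-multiplying both sides by R⁻¹ gives Y = DR⁻¹.
R has determinant -6; R⁻¹ = [[-1, -5/2, 0], [-2/3, -2, -1/3], [2/3, 5/2, 1/3]].
Y = DR⁻¹ = [[8, -12, 0], [-1, 52, 43], [-1, -32, -29]] · [[-1, -5/2, 0], [-2/3, -2, -1/3], [2/3, 5/2, 1/3]] = [[0, 4, 4], [-5, 6, -3], [3, -6, 1]].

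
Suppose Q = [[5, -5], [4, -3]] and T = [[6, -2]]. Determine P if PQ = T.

P = [[-2, 4]]

Q is on the right of P, so right-multiply by Q⁻¹: P = TQ⁻¹.
det Q = 5; the adjugate gives Q⁻¹ = [[-3/5, 1], [-4/5, 1]].
P = TQ⁻¹ = [[6, -2]] · [[-3/5, 1], [-4/5, 1]] = [[-2, 4]].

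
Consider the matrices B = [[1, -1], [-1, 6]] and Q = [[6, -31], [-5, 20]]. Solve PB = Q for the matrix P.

Since B sits to the right of P, P = QB⁻¹.
det B = 5; the adjugate gives B⁻¹ = [[6/5, 1/5], [1/5, 1/5]].
P = QB⁻¹ = [[6, -31], [-5, 20]] · [[6/5, 1/5], [1/5, 1/5]] = [[1, -5], [-2, 3]].

P = [[1, -5], [-2, 3]]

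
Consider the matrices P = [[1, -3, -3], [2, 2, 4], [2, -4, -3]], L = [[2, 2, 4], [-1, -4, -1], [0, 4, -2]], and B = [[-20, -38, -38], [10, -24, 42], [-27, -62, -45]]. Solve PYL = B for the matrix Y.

Left-multiply by P⁻¹ and right-multiply by L⁻¹: Y = P⁻¹BL⁻¹.
P has determinant 4; P⁻¹ = [[5/2, 3/4, -3/2], [7/2, 3/4, -5/2], [-3, -1/2, 2]].
det L = 4; the adjugate gives L⁻¹ = [[3, 5, 7/2], [-1/2, -1, -1/2], [-1, -2, -3/2]].
P⁻¹B = [[-2, -20, 4], [5, 4, 11], [1, 2, 3]].
Y = (P⁻¹B)L⁻¹ = [[0, 2, -3], [2, -1, -1], [-1, -3, -2]].

Y = [[0, 2, -3], [2, -1, -1], [-1, -3, -2]]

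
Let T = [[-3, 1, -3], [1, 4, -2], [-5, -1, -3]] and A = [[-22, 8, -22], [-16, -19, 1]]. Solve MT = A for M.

Since T sits to the right of M, M = AT⁻¹.
det T = -2, so T⁻¹ = [[7, -3, -5], [-13/2, 3, 9/2], [-19/2, 4, 13/2]].
M = AT⁻¹ = [[-22, 8, -22], [-16, -19, 1]] · [[7, -3, -5], [-13/2, 3, 9/2], [-19/2, 4, 13/2]] = [[3, 2, 3], [2, -5, 1]].

M = [[3, 2, 3], [2, -5, 1]]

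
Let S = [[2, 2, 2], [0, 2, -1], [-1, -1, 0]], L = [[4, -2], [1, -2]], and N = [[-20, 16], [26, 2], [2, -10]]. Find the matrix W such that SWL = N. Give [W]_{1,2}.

-3

W = S⁻¹NL⁻¹ (apply S⁻¹ on the left and L⁻¹ on the right).
det S = 4, so S⁻¹ = [[-1/4, -1/2, -3/2], [1/4, 1/2, 1/2], [1/2, 0, 1]].
det L = -6, so L⁻¹ = [[1/3, -1/3], [1/6, -2/3]].
S⁻¹N = [[-11, 10], [9, 0], [-8, -2]].
W = (S⁻¹N)L⁻¹ = [[-2, -3], [3, -3], [-3, 4]].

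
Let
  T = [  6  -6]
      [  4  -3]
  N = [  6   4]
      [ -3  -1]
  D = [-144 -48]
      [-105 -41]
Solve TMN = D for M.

M = [[-3, 5], [-3, -3]]

Left-multiply by T⁻¹ and right-multiply by N⁻¹: M = T⁻¹DN⁻¹.
T has determinant 6; T⁻¹ = [[-1/2, 1], [-2/3, 1]].
N has determinant 6; N⁻¹ = [[-1/6, -2/3], [1/2, 1]].
T⁻¹D = [[-33, -17], [-9, -9]].
M = (T⁻¹D)N⁻¹ = [[-3, 5], [-3, -3]].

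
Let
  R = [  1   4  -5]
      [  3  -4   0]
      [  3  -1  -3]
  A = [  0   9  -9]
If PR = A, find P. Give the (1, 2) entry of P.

-3

Right-multiplying both sides by R⁻¹ gives P = AR⁻¹.
R has determinant 3; R⁻¹ = [[4, 17/3, -20/3], [3, 4, -5], [3, 13/3, -16/3]].
P = AR⁻¹ = [[0, 9, -9]] · [[4, 17/3, -20/3], [3, 4, -5], [3, 13/3, -16/3]] = [[0, -3, 3]].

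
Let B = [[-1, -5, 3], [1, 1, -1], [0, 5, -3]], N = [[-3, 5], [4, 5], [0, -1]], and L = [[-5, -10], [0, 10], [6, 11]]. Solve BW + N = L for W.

W = [[-4, 3], [3, 3], [3, 1]]

BW = L − N = [[-2, -15], [-4, 5], [6, 12]].
Since B multiplies W on the left, W = B⁻¹(L − N).
B has determinant -2; B⁻¹ = [[-1, 0, -1], [-3/2, -3/2, -1], [-5/2, -5/2, -2]].
W = B⁻¹(L − N) = [[-4, 3], [3, 3], [3, 1]].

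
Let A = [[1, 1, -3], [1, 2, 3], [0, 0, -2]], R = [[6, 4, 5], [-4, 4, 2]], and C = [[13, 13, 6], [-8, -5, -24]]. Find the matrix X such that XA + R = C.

XA = C − R = [[7, 9, 1], [-4, -9, -26]].
Right-multiplying both sides by A⁻¹ gives X = (C − R)A⁻¹.
det A = -2; the adjugate gives A⁻¹ = [[2, -1, -9/2], [-1, 1, 3], [0, 0, -1/2]].
X = (C − R)A⁻¹ = [[5, 2, -5], [1, -5, 4]].

X = [[5, 2, -5], [1, -5, 4]]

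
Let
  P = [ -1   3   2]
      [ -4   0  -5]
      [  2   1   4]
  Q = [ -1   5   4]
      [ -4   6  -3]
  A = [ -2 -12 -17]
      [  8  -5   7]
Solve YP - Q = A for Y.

Y = [[-1, -1, -4], [2, -4, -5]]

YP = A + Q = [[-3, -7, -13], [4, 1, 4]].
Right-multiplying both sides by P⁻¹ gives Y = (A + Q)P⁻¹.
det P = 5; the adjugate gives P⁻¹ = [[1, -2, -3], [6/5, -8/5, -13/5], [-4/5, 7/5, 12/5]].
Y = (A + Q)P⁻¹ = [[-1, -1, -4], [2, -4, -5]].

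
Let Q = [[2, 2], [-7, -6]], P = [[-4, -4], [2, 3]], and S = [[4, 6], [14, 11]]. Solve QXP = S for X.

Isolating X: multiply by Q⁻¹ from the left and P⁻¹ from the right, so X = Q⁻¹SP⁻¹.
Q has determinant 2; Q⁻¹ = [[-3, -1], [7/2, 1]].
det P = -4; the adjugate gives P⁻¹ = [[-3/4, -1], [1/2, 1]].
Q⁻¹S = [[-26, -29], [28, 32]].
X = (Q⁻¹S)P⁻¹ = [[5, -3], [-5, 4]].

X = [[5, -3], [-5, 4]]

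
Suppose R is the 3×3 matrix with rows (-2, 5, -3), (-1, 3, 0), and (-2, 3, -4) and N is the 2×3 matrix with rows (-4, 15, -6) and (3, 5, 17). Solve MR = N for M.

M = [[6, -2, -3], [1, 5, -5]]

R is on the right of M, so right-multiply by R⁻¹: M = NR⁻¹.
R has determinant -5; R⁻¹ = [[12/5, -11/5, -9/5], [4/5, -2/5, -3/5], [-3/5, 4/5, 1/5]].
M = NR⁻¹ = [[-4, 15, -6], [3, 5, 17]] · [[12/5, -11/5, -9/5], [4/5, -2/5, -3/5], [-3/5, 4/5, 1/5]] = [[6, -2, -3], [1, 5, -5]].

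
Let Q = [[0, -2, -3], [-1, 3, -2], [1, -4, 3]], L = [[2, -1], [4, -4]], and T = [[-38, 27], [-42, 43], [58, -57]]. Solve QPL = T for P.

Left-multiply by Q⁻¹ and right-multiply by L⁻¹: P = Q⁻¹TL⁻¹.
det Q = -5, so Q⁻¹ = [[-1/5, -18/5, -13/5], [-1/5, -3/5, -3/5], [-1/5, 2/5, 2/5]].
det L = -4; the adjugate gives L⁻¹ = [[1, -1/4], [1, -1/2]].
Q⁻¹T = [[8, -12], [-2, 3], [14, -11]].
P = (Q⁻¹T)L⁻¹ = [[-4, 4], [1, -1], [3, 2]].

P = [[-4, 4], [1, -1], [3, 2]]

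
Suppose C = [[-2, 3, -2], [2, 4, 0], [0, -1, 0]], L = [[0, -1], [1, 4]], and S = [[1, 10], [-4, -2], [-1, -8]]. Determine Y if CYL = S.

Y = C⁻¹SL⁻¹ (apply C⁻¹ on the left and L⁻¹ on the right).
det C = 4; the adjugate gives C⁻¹ = [[0, 1/2, 2], [0, 0, -1], [-1/2, -1/2, -7/2]].
det L = 1; the adjugate gives L⁻¹ = [[4, 1], [-1, 0]].
C⁻¹S = [[-4, -17], [1, 8], [5, 24]].
Y = (C⁻¹S)L⁻¹ = [[1, -4], [-4, 1], [-4, 5]].

Y = [[1, -4], [-4, 1], [-4, 5]]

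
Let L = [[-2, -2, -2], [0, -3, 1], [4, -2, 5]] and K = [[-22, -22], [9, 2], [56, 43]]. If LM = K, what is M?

Left-multiplying both sides by L⁻¹ gives M = L⁻¹K.
det L = -6, so L⁻¹ = [[13/6, -7/3, 4/3], [-2/3, 1/3, -1/3], [-2, 2, -1]].
M = L⁻¹K = [[13/6, -7/3, 4/3], [-2/3, 1/3, -1/3], [-2, 2, -1]] · [[-22, -22], [9, 2], [56, 43]] = [[6, 5], [-1, 1], [6, 5]].

M = [[6, 5], [-1, 1], [6, 5]]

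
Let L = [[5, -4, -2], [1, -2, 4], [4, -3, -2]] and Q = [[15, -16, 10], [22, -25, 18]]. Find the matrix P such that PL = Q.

Since L sits to the right of P, P = QL⁻¹.
det L = -2, so L⁻¹ = [[-8, 1, 10], [-9, 1, 11], [-5/2, 1/2, 3]].
P = QL⁻¹ = [[15, -16, 10], [22, -25, 18]] · [[-8, 1, 10], [-9, 1, 11], [-5/2, 1/2, 3]] = [[-1, 4, 4], [4, 6, -1]].

P = [[-1, 4, 4], [4, 6, -1]]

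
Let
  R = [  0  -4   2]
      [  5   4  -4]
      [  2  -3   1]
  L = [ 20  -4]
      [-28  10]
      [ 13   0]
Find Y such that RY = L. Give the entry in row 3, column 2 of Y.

2

R is on the left of Y, so left-multiply by R⁻¹: Y = R⁻¹L.
det R = 6, so R⁻¹ = [[-4/3, -1/3, 4/3], [-13/6, -2/3, 5/3], [-23/6, -4/3, 10/3]].
Y = R⁻¹L = [[-4/3, -1/3, 4/3], [-13/6, -2/3, 5/3], [-23/6, -4/3, 10/3]] · [[20, -4], [-28, 10], [13, 0]] = [[0, 2], [-3, 2], [4, 2]].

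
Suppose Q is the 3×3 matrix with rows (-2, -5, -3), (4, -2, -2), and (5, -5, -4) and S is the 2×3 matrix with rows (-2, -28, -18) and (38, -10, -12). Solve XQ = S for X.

X = [[4, -1, 2], [-4, 0, 6]]

Q is on the right of X, so right-multiply by Q⁻¹: X = SQ⁻¹.
det Q = 4; the adjugate gives Q⁻¹ = [[-1/2, -5/4, 1], [3/2, 23/4, -4], [-5/2, -35/4, 6]].
X = SQ⁻¹ = [[-2, -28, -18], [38, -10, -12]] · [[-1/2, -5/4, 1], [3/2, 23/4, -4], [-5/2, -35/4, 6]] = [[4, -1, 2], [-4, 0, 6]].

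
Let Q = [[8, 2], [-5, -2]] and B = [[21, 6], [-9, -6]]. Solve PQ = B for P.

P = [[2, -1], [2, 5]]

Q is on the right of P, so right-multiply by Q⁻¹: P = BQ⁻¹.
det Q = -6, so Q⁻¹ = [[1/3, 1/3], [-5/6, -4/3]].
P = BQ⁻¹ = [[21, 6], [-9, -6]] · [[1/3, 1/3], [-5/6, -4/3]] = [[2, -1], [2, 5]].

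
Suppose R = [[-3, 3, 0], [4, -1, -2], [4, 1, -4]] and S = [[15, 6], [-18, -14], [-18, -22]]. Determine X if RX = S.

Left-multiplying both sides by R⁻¹ gives X = R⁻¹S.
det R = 6, so R⁻¹ = [[1, 2, -1], [4/3, 2, -1], [4/3, 5/2, -3/2]].
X = R⁻¹S = [[1, 2, -1], [4/3, 2, -1], [4/3, 5/2, -3/2]] · [[15, 6], [-18, -14], [-18, -22]] = [[-3, 0], [2, 2], [2, 6]].

X = [[-3, 0], [2, 2], [2, 6]]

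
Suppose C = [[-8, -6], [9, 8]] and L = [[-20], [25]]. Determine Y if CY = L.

Y = [[1], [2]]

C is on the left of Y, so left-multiply by C⁻¹: Y = C⁻¹L.
det C = -10, so C⁻¹ = [[-4/5, -3/5], [9/10, 4/5]].
Y = C⁻¹L = [[-4/5, -3/5], [9/10, 4/5]] · [[-20], [25]] = [[1], [2]].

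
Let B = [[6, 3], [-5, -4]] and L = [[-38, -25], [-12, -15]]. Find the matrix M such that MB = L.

B is on the right of M, so right-multiply by B⁻¹: M = LB⁻¹.
det B = -9; the adjugate gives B⁻¹ = [[4/9, 1/3], [-5/9, -2/3]].
M = LB⁻¹ = [[-38, -25], [-12, -15]] · [[4/9, 1/3], [-5/9, -2/3]] = [[-3, 4], [3, 6]].

M = [[-3, 4], [3, 6]]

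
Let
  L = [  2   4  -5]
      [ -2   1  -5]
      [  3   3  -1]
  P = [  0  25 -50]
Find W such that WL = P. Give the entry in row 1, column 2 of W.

5

Right-multiplying both sides by L⁻¹ gives W = PL⁻¹.
det L = 5, so L⁻¹ = [[14/5, -11/5, -3], [-17/5, 13/5, 4], [-9/5, 6/5, 2]].
W = PL⁻¹ = [[0, 25, -50]] · [[14/5, -11/5, -3], [-17/5, 13/5, 4], [-9/5, 6/5, 2]] = [[5, 5, 0]].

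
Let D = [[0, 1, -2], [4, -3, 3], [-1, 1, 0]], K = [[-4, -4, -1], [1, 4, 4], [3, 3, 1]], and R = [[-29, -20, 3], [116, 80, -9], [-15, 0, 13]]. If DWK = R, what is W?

W = [[-2, 0, 4], [-3, 5, -4], [-4, 1, 0]]

Left-multiply by D⁻¹ and right-multiply by K⁻¹: W = D⁻¹RK⁻¹.
det D = -5, so D⁻¹ = [[3/5, 2/5, 3/5], [3/5, 2/5, 8/5], [-1/5, 1/5, 4/5]].
det K = -3, so K⁻¹ = [[8/3, -1/3, 4], [-11/3, 1/3, -5], [3, 0, 4]].
D⁻¹R = [[20, 20, 6], [5, 20, 19], [17, 20, 8]].
W = (D⁻¹R)K⁻¹ = [[-2, 0, 4], [-3, 5, -4], [-4, 1, 0]].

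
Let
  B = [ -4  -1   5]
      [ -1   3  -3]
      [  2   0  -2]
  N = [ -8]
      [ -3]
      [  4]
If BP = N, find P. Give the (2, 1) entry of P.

1

Since B multiplies P on the left, P = B⁻¹N.
det B = 2, so B⁻¹ = [[-3, -1, -6], [-4, -1, -17/2], [-3, -1, -13/2]].
P = B⁻¹N = [[-3, -1, -6], [-4, -1, -17/2], [-3, -1, -13/2]] · [[-8], [-3], [4]] = [[3], [1], [1]].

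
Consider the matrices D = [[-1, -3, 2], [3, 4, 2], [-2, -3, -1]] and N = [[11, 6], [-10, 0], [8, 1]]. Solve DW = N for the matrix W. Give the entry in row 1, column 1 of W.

Left-multiplying both sides by D⁻¹ gives W = D⁻¹N.
det D = -1, so D⁻¹ = [[-2, 9, 14], [1, -5, -8], [1, -3, -5]].
W = D⁻¹N = [[-2, 9, 14], [1, -5, -8], [1, -3, -5]] · [[11, 6], [-10, 0], [8, 1]] = [[0, 2], [-3, -2], [1, 1]].

0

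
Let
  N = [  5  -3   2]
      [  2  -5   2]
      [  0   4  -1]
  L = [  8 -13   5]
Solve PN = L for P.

Right-multiplying both sides by N⁻¹ gives P = LN⁻¹.
det N = -5, so N⁻¹ = [[3/5, -1, -4/5], [-2/5, 1, 6/5], [-8/5, 4, 19/5]].
P = LN⁻¹ = [[8, -13, 5]] · [[3/5, -1, -4/5], [-2/5, 1, 6/5], [-8/5, 4, 19/5]] = [[2, -1, -3]].

P = [[2, -1, -3]]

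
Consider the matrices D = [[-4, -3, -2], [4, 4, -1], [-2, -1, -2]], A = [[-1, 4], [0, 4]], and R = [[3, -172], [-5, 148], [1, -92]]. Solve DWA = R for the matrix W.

W = [[2, 5], [-1, 4], [-1, 4]]

Isolating W: multiply by D⁻¹ from the left and A⁻¹ from the right, so W = D⁻¹RA⁻¹.
det D = -2, so D⁻¹ = [[9/2, 2, -11/2], [-5, -2, 6], [-2, -1, 2]].
det A = -4, so A⁻¹ = [[-1, 1], [0, 1/4]].
D⁻¹R = [[-2, 28], [1, 12], [1, 12]].
W = (D⁻¹R)A⁻¹ = [[2, 5], [-1, 4], [-1, 4]].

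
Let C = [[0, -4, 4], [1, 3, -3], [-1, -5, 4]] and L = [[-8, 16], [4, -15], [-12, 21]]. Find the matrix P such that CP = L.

Left-multiplying both sides by C⁻¹ gives P = C⁻¹L.
det C = -4; the adjugate gives C⁻¹ = [[3/4, 1, 0], [1/4, -1, -1], [1/2, -1, -1]].
P = C⁻¹L = [[3/4, 1, 0], [1/4, -1, -1], [1/2, -1, -1]] · [[-8, 16], [4, -15], [-12, 21]] = [[-2, -3], [6, -2], [4, 2]].

P = [[-2, -3], [6, -2], [4, 2]]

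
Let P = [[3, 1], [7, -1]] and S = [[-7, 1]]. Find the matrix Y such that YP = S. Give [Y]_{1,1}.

Since P sits to the right of Y, Y = SP⁻¹.
P has determinant -10; P⁻¹ = [[1/10, 1/10], [7/10, -3/10]].
Y = SP⁻¹ = [[-7, 1]] · [[1/10, 1/10], [7/10, -3/10]] = [[0, -1]].

0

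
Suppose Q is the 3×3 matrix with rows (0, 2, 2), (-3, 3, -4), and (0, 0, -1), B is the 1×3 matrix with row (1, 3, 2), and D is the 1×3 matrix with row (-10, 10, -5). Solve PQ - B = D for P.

P = [[2, 3, -5]]

PQ = D + B = [[-9, 13, -3]].
Since Q sits to the right of P, P = (D + B)Q⁻¹.
Q has determinant -6; Q⁻¹ = [[1/2, -1/3, 7/3], [1/2, 0, 1], [0, 0, -1]].
P = (D + B)Q⁻¹ = [[2, 3, -5]].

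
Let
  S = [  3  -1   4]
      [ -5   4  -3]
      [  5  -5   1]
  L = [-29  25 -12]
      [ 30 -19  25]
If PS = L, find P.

S is on the right of P, so right-multiply by S⁻¹: P = LS⁻¹.
S has determinant -3; S⁻¹ = [[11/3, 19/3, 13/3], [10/3, 17/3, 11/3], [-5/3, -10/3, -7/3]].
P = LS⁻¹ = [[-29, 25, -12], [30, -19, 25]] · [[11/3, 19/3, 13/3], [10/3, 17/3, 11/3], [-5/3, -10/3, -7/3]] = [[-3, -2, -6], [5, -1, 2]].

P = [[-3, -2, -6], [5, -1, 2]]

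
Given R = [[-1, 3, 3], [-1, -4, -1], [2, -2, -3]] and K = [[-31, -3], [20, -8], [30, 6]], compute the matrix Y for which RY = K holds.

R is on the left of Y, so left-multiply by R⁻¹: Y = R⁻¹K.
R has determinant 5; R⁻¹ = [[2, 3/5, 9/5], [-1, -3/5, -4/5], [2, 4/5, 7/5]].
Y = R⁻¹K = [[2, 3/5, 9/5], [-1, -3/5, -4/5], [2, 4/5, 7/5]] · [[-31, -3], [20, -8], [30, 6]] = [[4, 0], [-5, 3], [-4, -4]].

Y = [[4, 0], [-5, 3], [-4, -4]]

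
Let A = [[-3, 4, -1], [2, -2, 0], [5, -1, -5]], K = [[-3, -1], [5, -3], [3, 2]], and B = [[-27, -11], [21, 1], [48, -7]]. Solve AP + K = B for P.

P = [[3, 1], [-5, -1], [-5, 3]]

AP = B − K = [[-24, -10], [16, 4], [45, -9]].
A is on the left of P, so left-multiply by A⁻¹: P = A⁻¹(B − K).
det A = 2; the adjugate gives A⁻¹ = [[5, 21/2, -1], [5, 10, -1], [4, 17/2, -1]].
P = A⁻¹(B − K) = [[3, 1], [-5, -1], [-5, 3]].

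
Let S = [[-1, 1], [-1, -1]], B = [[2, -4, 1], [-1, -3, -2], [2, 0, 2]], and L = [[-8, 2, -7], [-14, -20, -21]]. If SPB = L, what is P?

P = S⁻¹LB⁻¹ (apply S⁻¹ on the left and B⁻¹ on the right).
S has determinant 2; S⁻¹ = [[-1/2, -1/2], [1/2, -1/2]].
det B = 2, so B⁻¹ = [[-3, 4, 11/2], [-1, 1, 3/2], [3, -4, -5]].
S⁻¹L = [[11, 9, 14], [3, 11, 7]].
P = (S⁻¹L)B⁻¹ = [[0, -3, 4], [1, -5, -2]].

P = [[0, -3, 4], [1, -5, -2]]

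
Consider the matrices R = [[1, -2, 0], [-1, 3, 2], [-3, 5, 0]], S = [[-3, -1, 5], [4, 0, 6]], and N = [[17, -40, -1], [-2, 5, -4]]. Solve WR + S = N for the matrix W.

W = [[5, -3, -4], [-5, -5, 2]]

WR = N − S = [[20, -39, -6], [-6, 5, -10]].
Right-multiplying both sides by R⁻¹ gives W = (N − S)R⁻¹.
det R = 2, so R⁻¹ = [[-5, 0, -2], [-3, 0, -1], [2, 1/2, 1/2]].
W = (N − S)R⁻¹ = [[5, -3, -4], [-5, -5, 2]].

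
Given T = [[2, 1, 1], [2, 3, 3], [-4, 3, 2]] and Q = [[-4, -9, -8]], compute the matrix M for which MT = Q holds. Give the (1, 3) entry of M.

-1

Since T sits to the right of M, M = QT⁻¹.
T has determinant -4; T⁻¹ = [[3/4, -1/4, 0], [4, -2, 1], [-9/2, 5/2, -1]].
M = QT⁻¹ = [[-4, -9, -8]] · [[3/4, -1/4, 0], [4, -2, 1], [-9/2, 5/2, -1]] = [[-3, -1, -1]].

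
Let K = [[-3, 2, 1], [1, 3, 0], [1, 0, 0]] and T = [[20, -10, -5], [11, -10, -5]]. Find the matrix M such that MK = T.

M = [[-5, 0, 5], [-5, 0, -4]]

Right-multiplying both sides by K⁻¹ gives M = TK⁻¹.
K has determinant -3; K⁻¹ = [[0, 0, 1], [0, 1/3, -1/3], [1, -2/3, 11/3]].
M = TK⁻¹ = [[20, -10, -5], [11, -10, -5]] · [[0, 0, 1], [0, 1/3, -1/3], [1, -2/3, 11/3]] = [[-5, 0, 5], [-5, 0, -4]].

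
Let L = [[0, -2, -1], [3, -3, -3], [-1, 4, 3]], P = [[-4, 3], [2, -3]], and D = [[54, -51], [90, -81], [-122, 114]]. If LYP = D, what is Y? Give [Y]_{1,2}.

-2

Y = L⁻¹DP⁻¹ (apply L⁻¹ on the left and P⁻¹ on the right).
det L = 3; the adjugate gives L⁻¹ = [[1, 2/3, 1], [-2, -1/3, -1], [3, 2/3, 2]].
P has determinant 6; P⁻¹ = [[-1/2, -1/2], [-1/3, -2/3]].
L⁻¹D = [[-8, 9], [-16, 15], [-22, 21]].
Y = (L⁻¹D)P⁻¹ = [[1, -2], [3, -2], [4, -3]].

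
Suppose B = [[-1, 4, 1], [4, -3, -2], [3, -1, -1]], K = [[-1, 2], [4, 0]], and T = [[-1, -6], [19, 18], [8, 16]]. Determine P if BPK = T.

P = [[4, 0], [-1, 1], [5, -5]]

Isolating P: multiply by B⁻¹ from the left and K⁻¹ from the right, so P = B⁻¹TK⁻¹.
det B = -4; the adjugate gives B⁻¹ = [[-1/4, -3/4, 5/4], [1/2, 1/2, -1/2], [-5/4, -11/4, 13/4]].
det K = -8, so K⁻¹ = [[0, 1/4], [1/2, 1/8]].
B⁻¹T = [[-4, 8], [5, -2], [-25, 10]].
P = (B⁻¹T)K⁻¹ = [[4, 0], [-1, 1], [5, -5]].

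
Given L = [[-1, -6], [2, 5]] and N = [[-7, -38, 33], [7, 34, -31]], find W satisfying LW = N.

W = [[1, 2, -3], [1, 6, -5]]

Since L multiplies W on the left, W = L⁻¹N.
L has determinant 7; L⁻¹ = [[5/7, 6/7], [-2/7, -1/7]].
W = L⁻¹N = [[5/7, 6/7], [-2/7, -1/7]] · [[-7, -38, 33], [7, 34, -31]] = [[1, 2, -3], [1, 6, -5]].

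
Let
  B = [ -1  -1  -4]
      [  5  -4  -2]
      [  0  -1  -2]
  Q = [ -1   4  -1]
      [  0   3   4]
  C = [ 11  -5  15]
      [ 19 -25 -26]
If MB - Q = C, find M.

M = [[-5, 1, 2], [1, 4, 5]]

MB = C + Q = [[10, -1, 14], [19, -22, -22]].
B is on the right of M, so right-multiply by B⁻¹: M = (C + Q)B⁻¹.
det B = 4; the adjugate gives B⁻¹ = [[3/2, 1/2, -7/2], [5/2, 1/2, -11/2], [-5/4, -1/4, 9/4]].
M = (C + Q)B⁻¹ = [[-5, 1, 2], [1, 4, 5]].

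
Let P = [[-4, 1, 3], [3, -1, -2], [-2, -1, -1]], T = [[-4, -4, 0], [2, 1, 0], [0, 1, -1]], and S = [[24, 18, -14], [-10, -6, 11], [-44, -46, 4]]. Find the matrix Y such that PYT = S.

Isolating Y: multiply by P⁻¹ from the left and T⁻¹ from the right, so Y = P⁻¹ST⁻¹.
det P = -4; the adjugate gives P⁻¹ = [[1/4, 1/2, -1/4], [-7/4, -5/2, -1/4], [5/4, 3/2, -1/4]].
det T = -4, so T⁻¹ = [[1/4, 1, 0], [-1/2, -1, 0], [-1/2, -1, -1]].
P⁻¹S = [[12, 13, 1], [-6, -5, -4], [26, 25, -2]].
Y = (P⁻¹S)T⁻¹ = [[-4, -2, -1], [3, 3, 4], [-5, 3, 2]].

Y = [[-4, -2, -1], [3, 3, 4], [-5, 3, 2]]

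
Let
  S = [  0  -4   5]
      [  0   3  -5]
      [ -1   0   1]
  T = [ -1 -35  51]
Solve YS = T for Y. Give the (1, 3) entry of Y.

1

Right-multiplying both sides by S⁻¹ gives Y = TS⁻¹.
det S = -5; the adjugate gives S⁻¹ = [[-3/5, -4/5, -1], [-1, -1, 0], [-3/5, -4/5, 0]].
Y = TS⁻¹ = [[-1, -35, 51]] · [[-3/5, -4/5, -1], [-1, -1, 0], [-3/5, -4/5, 0]] = [[5, -5, 1]].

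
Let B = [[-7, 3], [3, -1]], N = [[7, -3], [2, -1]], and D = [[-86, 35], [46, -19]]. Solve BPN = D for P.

Left-multiply by B⁻¹ and right-multiply by N⁻¹: P = B⁻¹DN⁻¹.
det B = -2; the adjugate gives B⁻¹ = [[1/2, 3/2], [3/2, 7/2]].
det N = -1; the adjugate gives N⁻¹ = [[1, -3], [2, -7]].
B⁻¹D = [[26, -11], [32, -14]].
P = (B⁻¹D)N⁻¹ = [[4, -1], [4, 2]].

P = [[4, -1], [4, 2]]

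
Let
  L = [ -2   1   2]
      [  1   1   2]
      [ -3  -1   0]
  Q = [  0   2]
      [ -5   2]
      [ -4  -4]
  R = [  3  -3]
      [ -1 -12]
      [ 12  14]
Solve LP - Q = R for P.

P = [[-3, -3], [1, -1], [-2, -3]]

LP = R + Q = [[3, -1], [-6, -10], [8, 10]].
Left-multiplying both sides by L⁻¹ gives P = L⁻¹(R + Q).
det L = -6, so L⁻¹ = [[-1/3, 1/3, 0], [1, -1, -1], [-1/3, 5/6, 1/2]].
P = L⁻¹(R + Q) = [[-3, -3], [1, -1], [-2, -3]].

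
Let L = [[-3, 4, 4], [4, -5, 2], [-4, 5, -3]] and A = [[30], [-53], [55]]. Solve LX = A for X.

Left-multiplying both sides by L⁻¹ gives X = L⁻¹A.
L has determinant 1; L⁻¹ = [[5, 32, 28], [4, 25, 22], [0, -1, -1]].
X = L⁻¹A = [[5, 32, 28], [4, 25, 22], [0, -1, -1]] · [[30], [-53], [55]] = [[-6], [5], [-2]].

X = [[-6], [5], [-2]]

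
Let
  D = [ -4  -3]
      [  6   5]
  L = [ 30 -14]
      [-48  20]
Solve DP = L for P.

Left-multiplying both sides by D⁻¹ gives P = D⁻¹L.
det D = -2, so D⁻¹ = [[-5/2, -3/2], [3, 2]].
P = D⁻¹L = [[-5/2, -3/2], [3, 2]] · [[30, -14], [-48, 20]] = [[-3, 5], [-6, -2]].

P = [[-3, 5], [-6, -2]]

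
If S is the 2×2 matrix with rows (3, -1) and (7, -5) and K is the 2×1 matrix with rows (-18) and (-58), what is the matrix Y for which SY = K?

Left-multiplying both sides by S⁻¹ gives Y = S⁻¹K.
det S = -8; the adjugate gives S⁻¹ = [[5/8, -1/8], [7/8, -3/8]].
Y = S⁻¹K = [[5/8, -1/8], [7/8, -3/8]] · [[-18], [-58]] = [[-4], [6]].

Y = [[-4], [6]]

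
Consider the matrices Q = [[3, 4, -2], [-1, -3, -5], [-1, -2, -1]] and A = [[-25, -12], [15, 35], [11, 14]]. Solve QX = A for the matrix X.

Since Q multiplies X on the left, X = Q⁻¹A.
det Q = -3; the adjugate gives Q⁻¹ = [[7/3, -8/3, 26/3], [-4/3, 5/3, -17/3], [1/3, -2/3, 5/3]].
X = Q⁻¹A = [[7/3, -8/3, 26/3], [-4/3, 5/3, -17/3], [1/3, -2/3, 5/3]] · [[-25, -12], [15, 35], [11, 14]] = [[-3, 0], [-4, -5], [0, -4]].

X = [[-3, 0], [-4, -5], [0, -4]]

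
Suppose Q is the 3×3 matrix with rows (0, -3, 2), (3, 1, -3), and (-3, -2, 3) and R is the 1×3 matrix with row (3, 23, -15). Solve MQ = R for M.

Since Q sits to the right of M, M = RQ⁻¹.
det Q = -6, so Q⁻¹ = [[1/2, -5/6, -7/6], [0, -1, -1], [1/2, -3/2, -3/2]].
M = RQ⁻¹ = [[3, 23, -15]] · [[1/2, -5/6, -7/6], [0, -1, -1], [1/2, -3/2, -3/2]] = [[-6, -3, -4]].

M = [[-6, -3, -4]]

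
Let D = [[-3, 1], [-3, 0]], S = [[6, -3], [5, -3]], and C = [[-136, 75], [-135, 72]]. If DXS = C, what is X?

X = D⁻¹CS⁻¹ (apply D⁻¹ on the left and S⁻¹ on the right).
det D = 3; the adjugate gives D⁻¹ = [[0, -1/3], [1, -1]].
S has determinant -3; S⁻¹ = [[1, -1], [5/3, -2]].
D⁻¹C = [[45, -24], [-1, 3]].
X = (D⁻¹C)S⁻¹ = [[5, 3], [4, -5]].

X = [[5, 3], [4, -5]]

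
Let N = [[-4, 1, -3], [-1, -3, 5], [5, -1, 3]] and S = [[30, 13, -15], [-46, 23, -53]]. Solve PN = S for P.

N is on the right of P, so right-multiply by N⁻¹: P = SN⁻¹.
det N = -4, so N⁻¹ = [[1, 0, 1], [-7, -3/4, -23/4], [-4, -1/4, -13/4]].
P = SN⁻¹ = [[30, 13, -15], [-46, 23, -53]] · [[1, 0, 1], [-7, -3/4, -23/4], [-4, -1/4, -13/4]] = [[-1, -6, 4], [5, -4, -6]].

P = [[-1, -6, 4], [5, -4, -6]]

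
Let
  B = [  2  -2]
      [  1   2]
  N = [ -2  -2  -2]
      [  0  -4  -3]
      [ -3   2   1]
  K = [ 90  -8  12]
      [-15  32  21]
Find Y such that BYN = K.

Isolating Y: multiply by B⁻¹ from the left and N⁻¹ from the right, so Y = B⁻¹KN⁻¹.
det B = 6, so B⁻¹ = [[1/3, 1/3], [-1/6, 1/3]].
N has determinant 2; N⁻¹ = [[1, -1, -1], [9/2, -4, -3], [-6, 5, 4]].
B⁻¹K = [[25, 8, 11], [-20, 12, 5]].
Y = (B⁻¹K)N⁻¹ = [[-5, -2, -5], [4, -3, 4]].

Y = [[-5, -2, -5], [4, -3, 4]]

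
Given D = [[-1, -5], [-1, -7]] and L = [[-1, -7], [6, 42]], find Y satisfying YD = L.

Y = [[0, 1], [0, -6]]

D is on the right of Y, so right-multiply by D⁻¹: Y = LD⁻¹.
det D = 2, so D⁻¹ = [[-7/2, 5/2], [1/2, -1/2]].
Y = LD⁻¹ = [[-1, -7], [6, 42]] · [[-7/2, 5/2], [1/2, -1/2]] = [[0, 1], [0, -6]].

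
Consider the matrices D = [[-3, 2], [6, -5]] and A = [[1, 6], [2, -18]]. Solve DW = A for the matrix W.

Left-multiplying both sides by D⁻¹ gives W = D⁻¹A.
D has determinant 3; D⁻¹ = [[-5/3, -2/3], [-2, -1]].
W = D⁻¹A = [[-5/3, -2/3], [-2, -1]] · [[1, 6], [2, -18]] = [[-3, 2], [-4, 6]].

W = [[-3, 2], [-4, 6]]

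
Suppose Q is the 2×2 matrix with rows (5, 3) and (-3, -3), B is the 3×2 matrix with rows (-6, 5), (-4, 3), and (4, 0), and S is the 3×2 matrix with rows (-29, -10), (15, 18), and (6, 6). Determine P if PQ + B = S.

P = [[-4, 1], [2, -3], [-2, -4]]

PQ = S − B = [[-23, -15], [19, 15], [2, 6]].
Right-multiplying both sides by Q⁻¹ gives P = (S − B)Q⁻¹.
Q has determinant -6; Q⁻¹ = [[1/2, 1/2], [-1/2, -5/6]].
P = (S − B)Q⁻¹ = [[-4, 1], [2, -3], [-2, -4]].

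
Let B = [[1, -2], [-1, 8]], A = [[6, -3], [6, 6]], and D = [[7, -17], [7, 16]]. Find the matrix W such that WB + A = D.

WB = D − A = [[1, -14], [1, 10]].
Since B sits to the right of W, W = (D − A)B⁻¹.
det B = 6, so B⁻¹ = [[4/3, 1/3], [1/6, 1/6]].
W = (D − A)B⁻¹ = [[-1, -2], [3, 2]].

W = [[-1, -2], [3, 2]]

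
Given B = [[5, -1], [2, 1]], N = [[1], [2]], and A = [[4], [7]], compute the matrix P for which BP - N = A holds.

BP = A + N = [[5], [9]].
B is on the left of P, so left-multiply by B⁻¹: P = B⁻¹(A + N).
det B = 7; the adjugate gives B⁻¹ = [[1/7, 1/7], [-2/7, 5/7]].
P = B⁻¹(A + N) = [[2], [5]].

P = [[2], [5]]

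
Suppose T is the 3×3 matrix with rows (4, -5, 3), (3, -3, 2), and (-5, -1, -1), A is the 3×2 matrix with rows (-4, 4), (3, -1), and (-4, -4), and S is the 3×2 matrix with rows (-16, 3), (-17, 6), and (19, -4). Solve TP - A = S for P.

TP = S + A = [[-20, 7], [-14, 5], [15, -8]].
Since T multiplies P on the left, P = T⁻¹(S + A).
det T = 1; the adjugate gives T⁻¹ = [[5, -8, -1], [-7, 11, 1], [-18, 29, 3]].
P = T⁻¹(S + A) = [[-3, 3], [1, -2], [-1, -5]].

P = [[-3, 3], [1, -2], [-1, -5]]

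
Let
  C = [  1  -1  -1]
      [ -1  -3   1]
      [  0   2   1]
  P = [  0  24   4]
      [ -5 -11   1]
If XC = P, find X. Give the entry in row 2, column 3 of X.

C is on the right of X, so right-multiply by C⁻¹: X = PC⁻¹.
C has determinant -4; C⁻¹ = [[5/4, 1/4, 1], [-1/4, -1/4, 0], [1/2, 1/2, 1]].
X = PC⁻¹ = [[0, 24, 4], [-5, -11, 1]] · [[5/4, 1/4, 1], [-1/4, -1/4, 0], [1/2, 1/2, 1]] = [[-4, -4, 4], [-3, 2, -4]].

-4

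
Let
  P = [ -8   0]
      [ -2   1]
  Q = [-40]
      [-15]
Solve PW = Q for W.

Left-multiplying both sides by P⁻¹ gives W = P⁻¹Q.
det P = -8; the adjugate gives P⁻¹ = [[-1/8, 0], [-1/4, 1]].
W = P⁻¹Q = [[-1/8, 0], [-1/4, 1]] · [[-40], [-15]] = [[5], [-5]].

W = [[5], [-5]]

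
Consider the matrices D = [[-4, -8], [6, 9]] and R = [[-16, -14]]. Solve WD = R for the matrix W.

Since D sits to the right of W, W = RD⁻¹.
det D = 12; the adjugate gives D⁻¹ = [[3/4, 2/3], [-1/2, -1/3]].
W = RD⁻¹ = [[-16, -14]] · [[3/4, 2/3], [-1/2, -1/3]] = [[-5, -6]].

W = [[-5, -6]]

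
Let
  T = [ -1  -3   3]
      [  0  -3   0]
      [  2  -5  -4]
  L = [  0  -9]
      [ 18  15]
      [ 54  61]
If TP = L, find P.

T is on the left of P, so left-multiply by T⁻¹: P = T⁻¹L.
det T = 6; the adjugate gives T⁻¹ = [[2, -9/2, 3/2], [0, -1/3, 0], [1, -11/6, 1/2]].
P = T⁻¹L = [[2, -9/2, 3/2], [0, -1/3, 0], [1, -11/6, 1/2]] · [[0, -9], [18, 15], [54, 61]] = [[0, 6], [-6, -5], [-6, -6]].

P = [[0, 6], [-6, -5], [-6, -6]]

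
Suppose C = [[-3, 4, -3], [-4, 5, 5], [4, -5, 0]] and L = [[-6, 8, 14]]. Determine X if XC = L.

X = [[2, 4, 4]]

Right-multiplying both sides by C⁻¹ gives X = LC⁻¹.
det C = 5; the adjugate gives C⁻¹ = [[5, 3, 7], [4, 12/5, 27/5], [0, 1/5, 1/5]].
X = LC⁻¹ = [[-6, 8, 14]] · [[5, 3, 7], [4, 12/5, 27/5], [0, 1/5, 1/5]] = [[2, 4, 4]].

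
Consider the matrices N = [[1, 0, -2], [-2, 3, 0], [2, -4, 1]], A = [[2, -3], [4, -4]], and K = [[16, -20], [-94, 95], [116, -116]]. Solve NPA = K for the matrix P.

Isolating P: multiply by N⁻¹ from the left and A⁻¹ from the right, so P = N⁻¹KA⁻¹.
N has determinant -1; N⁻¹ = [[-3, -8, -6], [-2, -5, -4], [-2, -4, -3]].
det A = 4; the adjugate gives A⁻¹ = [[-1, 3/4], [-1, 1/2]].
N⁻¹K = [[8, -4], [-26, 29], [-4, 8]].
P = (N⁻¹K)A⁻¹ = [[-4, 4], [-3, -5], [-4, 1]].

P = [[-4, 4], [-3, -5], [-4, 1]]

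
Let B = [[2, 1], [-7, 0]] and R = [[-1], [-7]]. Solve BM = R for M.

M = [[1], [-3]]

Since B multiplies M on the left, M = B⁻¹R.
det B = 7, so B⁻¹ = [[0, -1/7], [1, 2/7]].
M = B⁻¹R = [[0, -1/7], [1, 2/7]] · [[-1], [-7]] = [[1], [-3]].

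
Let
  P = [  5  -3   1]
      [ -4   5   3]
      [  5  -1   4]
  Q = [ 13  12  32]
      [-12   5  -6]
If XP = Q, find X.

X = [[-1, 3, 6], [5, 3, -5]]

P is on the right of X, so right-multiply by P⁻¹: X = QP⁻¹.
det P = 1; the adjugate gives P⁻¹ = [[23, 11, -14], [31, 15, -19], [-21, -10, 13]].
X = QP⁻¹ = [[13, 12, 32], [-12, 5, -6]] · [[23, 11, -14], [31, 15, -19], [-21, -10, 13]] = [[-1, 3, 6], [5, 3, -5]].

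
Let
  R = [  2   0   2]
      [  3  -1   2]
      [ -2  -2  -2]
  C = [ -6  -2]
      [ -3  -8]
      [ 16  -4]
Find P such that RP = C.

R is on the left of P, so left-multiply by R⁻¹: P = R⁻¹C.
R has determinant -4; R⁻¹ = [[-3/2, 1, -1/2], [-1/2, 0, -1/2], [2, -1, 1/2]].
P = R⁻¹C = [[-3/2, 1, -1/2], [-1/2, 0, -1/2], [2, -1, 1/2]] · [[-6, -2], [-3, -8], [16, -4]] = [[-2, -3], [-5, 3], [-1, 2]].

P = [[-2, -3], [-5, 3], [-1, 2]]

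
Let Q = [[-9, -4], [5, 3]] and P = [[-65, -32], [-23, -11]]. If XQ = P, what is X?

Since Q sits to the right of X, X = PQ⁻¹.
Q has determinant -7; Q⁻¹ = [[-3/7, -4/7], [5/7, 9/7]].
X = PQ⁻¹ = [[-65, -32], [-23, -11]] · [[-3/7, -4/7], [5/7, 9/7]] = [[5, -4], [2, -1]].

X = [[5, -4], [2, -1]]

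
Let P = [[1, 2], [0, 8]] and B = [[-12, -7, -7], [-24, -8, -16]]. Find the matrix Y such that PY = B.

Y = [[-6, -5, -3], [-3, -1, -2]]

P is on the left of Y, so left-multiply by P⁻¹: Y = P⁻¹B.
det P = 8, so P⁻¹ = [[1, -1/4], [0, 1/8]].
Y = P⁻¹B = [[1, -1/4], [0, 1/8]] · [[-12, -7, -7], [-24, -8, -16]] = [[-6, -5, -3], [-3, -1, -2]].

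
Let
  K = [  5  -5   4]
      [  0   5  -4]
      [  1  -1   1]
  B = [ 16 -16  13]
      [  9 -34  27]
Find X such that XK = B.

K is on the right of X, so right-multiply by K⁻¹: X = BK⁻¹.
K has determinant 5; K⁻¹ = [[1/5, 1/5, 0], [-4/5, 1/5, 4], [-1, 0, 5]].
X = BK⁻¹ = [[16, -16, 13], [9, -34, 27]] · [[1/5, 1/5, 0], [-4/5, 1/5, 4], [-1, 0, 5]] = [[3, 0, 1], [2, -5, -1]].

X = [[3, 0, 1], [2, -5, -1]]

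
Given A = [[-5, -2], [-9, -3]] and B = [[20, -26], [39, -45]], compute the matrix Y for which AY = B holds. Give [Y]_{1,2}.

A is on the left of Y, so left-multiply by A⁻¹: Y = A⁻¹B.
det A = -3; the adjugate gives A⁻¹ = [[1, -2/3], [-3, 5/3]].
Y = A⁻¹B = [[1, -2/3], [-3, 5/3]] · [[20, -26], [39, -45]] = [[-6, 4], [5, 3]].

4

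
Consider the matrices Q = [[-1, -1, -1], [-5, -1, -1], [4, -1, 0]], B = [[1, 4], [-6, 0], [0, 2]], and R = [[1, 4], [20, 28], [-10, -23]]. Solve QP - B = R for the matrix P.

QP = R + B = [[2, 8], [14, 28], [-10, -21]].
Left-multiplying both sides by Q⁻¹ gives P = Q⁻¹(R + B).
det Q = -4; the adjugate gives Q⁻¹ = [[1/4, -1/4, 0], [1, -1, -1], [-9/4, 5/4, 1]].
P = Q⁻¹(R + B) = [[-3, -5], [-2, 1], [3, -4]].

P = [[-3, -5], [-2, 1], [3, -4]]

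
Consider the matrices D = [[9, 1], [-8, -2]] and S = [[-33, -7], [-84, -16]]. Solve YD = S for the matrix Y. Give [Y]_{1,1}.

D is on the right of Y, so right-multiply by D⁻¹: Y = SD⁻¹.
det D = -10, so D⁻¹ = [[1/5, 1/10], [-4/5, -9/10]].
Y = SD⁻¹ = [[-33, -7], [-84, -16]] · [[1/5, 1/10], [-4/5, -9/10]] = [[-1, 3], [-4, 6]].

-1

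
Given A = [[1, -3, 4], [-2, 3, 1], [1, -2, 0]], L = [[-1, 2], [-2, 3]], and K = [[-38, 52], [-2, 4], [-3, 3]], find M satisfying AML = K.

M = [[3, 1], [3, -1], [-1, 5]]

M = A⁻¹KL⁻¹ (apply A⁻¹ on the left and L⁻¹ on the right).
A has determinant 3; A⁻¹ = [[2/3, -8/3, -5], [1/3, -4/3, -3], [1/3, -1/3, -1]].
det L = 1, so L⁻¹ = [[3, -2], [2, -1]].
A⁻¹K = [[-5, 9], [-1, 3], [-9, 13]].
M = (A⁻¹K)L⁻¹ = [[3, 1], [3, -1], [-1, 5]].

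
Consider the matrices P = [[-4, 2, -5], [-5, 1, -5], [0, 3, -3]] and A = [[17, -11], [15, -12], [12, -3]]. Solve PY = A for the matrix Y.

Since P multiplies Y on the left, Y = P⁻¹A.
det P = -3, so P⁻¹ = [[-4, 3, 5/3], [5, -4, -5/3], [5, -4, -2]].
Y = P⁻¹A = [[-4, 3, 5/3], [5, -4, -5/3], [5, -4, -2]] · [[17, -11], [15, -12], [12, -3]] = [[-3, 3], [5, -2], [1, -1]].

Y = [[-3, 3], [5, -2], [1, -1]]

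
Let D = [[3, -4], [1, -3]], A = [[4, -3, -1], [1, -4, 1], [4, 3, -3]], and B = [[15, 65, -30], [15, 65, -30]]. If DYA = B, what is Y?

Left-multiply by D⁻¹ and right-multiply by A⁻¹: Y = D⁻¹BA⁻¹.
D has determinant -5; D⁻¹ = [[3/5, -4/5], [1/5, -3/5]].
det A = -4; the adjugate gives A⁻¹ = [[-9/4, 3, 7/4], [-7/4, 2, 5/4], [-19/4, 6, 13/4]].
D⁻¹B = [[-3, -13, 6], [-6, -26, 12]].
Y = (D⁻¹B)A⁻¹ = [[1, 1, -2], [2, 2, -4]].

Y = [[1, 1, -2], [2, 2, -4]]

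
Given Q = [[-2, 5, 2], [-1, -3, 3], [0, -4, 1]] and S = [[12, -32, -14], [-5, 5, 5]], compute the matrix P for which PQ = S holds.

Since Q sits to the right of P, P = SQ⁻¹.
det Q = -5; the adjugate gives Q⁻¹ = [[-9/5, 13/5, -21/5], [-1/5, 2/5, -4/5], [-4/5, 8/5, -11/5]].
P = SQ⁻¹ = [[12, -32, -14], [-5, 5, 5]] · [[-9/5, 13/5, -21/5], [-1/5, 2/5, -4/5], [-4/5, 8/5, -11/5]] = [[-4, -4, 6], [4, -3, 6]].

P = [[-4, -4, 6], [4, -3, 6]]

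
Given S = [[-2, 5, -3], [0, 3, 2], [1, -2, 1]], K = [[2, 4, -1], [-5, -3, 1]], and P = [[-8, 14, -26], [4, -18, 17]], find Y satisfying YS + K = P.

Y = [[5, -5, 0], [-3, 2, 3]]

YS = P − K = [[-10, 10, -25], [9, -15, 16]].
Since S sits to the right of Y, Y = (P − K)S⁻¹.
det S = 5, so S⁻¹ = [[7/5, 1/5, 19/5], [2/5, 1/5, 4/5], [-3/5, 1/5, -6/5]].
Y = (P − K)S⁻¹ = [[5, -5, 0], [-3, 2, 3]].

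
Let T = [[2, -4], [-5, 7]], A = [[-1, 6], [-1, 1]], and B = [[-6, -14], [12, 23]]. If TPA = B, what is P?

P = [[0, 1], [1, -2]]

P = T⁻¹BA⁻¹ (apply T⁻¹ on the left and A⁻¹ on the right).
det T = -6; the adjugate gives T⁻¹ = [[-7/6, -2/3], [-5/6, -1/3]].
det A = 5; the adjugate gives A⁻¹ = [[1/5, -6/5], [1/5, -1/5]].
T⁻¹B = [[-1, 1], [1, 4]].
P = (T⁻¹B)A⁻¹ = [[0, 1], [1, -2]].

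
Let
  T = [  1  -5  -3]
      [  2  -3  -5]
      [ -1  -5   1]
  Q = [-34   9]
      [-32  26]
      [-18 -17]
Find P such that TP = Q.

T is on the left of P, so left-multiply by T⁻¹: P = T⁻¹Q.
det T = -4, so T⁻¹ = [[7, -5, -4], [-3/4, 1/2, 1/4], [13/4, -5/2, -7/4]].
P = T⁻¹Q = [[7, -5, -4], [-3/4, 1/2, 1/4], [13/4, -5/2, -7/4]] · [[-34, 9], [-32, 26], [-18, -17]] = [[-6, 1], [5, 2], [1, -6]].

P = [[-6, 1], [5, 2], [1, -6]]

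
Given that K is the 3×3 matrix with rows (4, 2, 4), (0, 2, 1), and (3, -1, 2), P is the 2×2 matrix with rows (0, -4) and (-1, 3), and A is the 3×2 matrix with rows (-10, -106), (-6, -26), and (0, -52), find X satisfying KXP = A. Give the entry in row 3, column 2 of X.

0

Left-multiply by K⁻¹ and right-multiply by P⁻¹: X = K⁻¹AP⁻¹.
det K = 2, so K⁻¹ = [[5/2, -4, -3], [3/2, -2, -2], [-3, 5, 4]].
det P = -4; the adjugate gives P⁻¹ = [[-3/4, -1], [-1/4, 0]].
K⁻¹A = [[-1, -5], [-3, -3], [0, -20]].
X = (K⁻¹A)P⁻¹ = [[2, 1], [3, 3], [5, 0]].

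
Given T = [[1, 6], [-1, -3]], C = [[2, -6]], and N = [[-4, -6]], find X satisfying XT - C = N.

X = [[-2, 0]]

XT = N + C = [[-2, -12]].
Since T sits to the right of X, X = (N + C)T⁻¹.
T has determinant 3; T⁻¹ = [[-1, -2], [1/3, 1/3]].
X = (N + C)T⁻¹ = [[-2, 0]].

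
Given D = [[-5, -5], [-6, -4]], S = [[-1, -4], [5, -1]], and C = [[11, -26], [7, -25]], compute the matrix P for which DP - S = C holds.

DP = C + S = [[10, -30], [12, -26]].
D is on the left of P, so left-multiply by D⁻¹: P = D⁻¹(C + S).
D has determinant -10; D⁻¹ = [[2/5, -1/2], [-3/5, 1/2]].
P = D⁻¹(C + S) = [[-2, 1], [0, 5]].

P = [[-2, 1], [0, 5]]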